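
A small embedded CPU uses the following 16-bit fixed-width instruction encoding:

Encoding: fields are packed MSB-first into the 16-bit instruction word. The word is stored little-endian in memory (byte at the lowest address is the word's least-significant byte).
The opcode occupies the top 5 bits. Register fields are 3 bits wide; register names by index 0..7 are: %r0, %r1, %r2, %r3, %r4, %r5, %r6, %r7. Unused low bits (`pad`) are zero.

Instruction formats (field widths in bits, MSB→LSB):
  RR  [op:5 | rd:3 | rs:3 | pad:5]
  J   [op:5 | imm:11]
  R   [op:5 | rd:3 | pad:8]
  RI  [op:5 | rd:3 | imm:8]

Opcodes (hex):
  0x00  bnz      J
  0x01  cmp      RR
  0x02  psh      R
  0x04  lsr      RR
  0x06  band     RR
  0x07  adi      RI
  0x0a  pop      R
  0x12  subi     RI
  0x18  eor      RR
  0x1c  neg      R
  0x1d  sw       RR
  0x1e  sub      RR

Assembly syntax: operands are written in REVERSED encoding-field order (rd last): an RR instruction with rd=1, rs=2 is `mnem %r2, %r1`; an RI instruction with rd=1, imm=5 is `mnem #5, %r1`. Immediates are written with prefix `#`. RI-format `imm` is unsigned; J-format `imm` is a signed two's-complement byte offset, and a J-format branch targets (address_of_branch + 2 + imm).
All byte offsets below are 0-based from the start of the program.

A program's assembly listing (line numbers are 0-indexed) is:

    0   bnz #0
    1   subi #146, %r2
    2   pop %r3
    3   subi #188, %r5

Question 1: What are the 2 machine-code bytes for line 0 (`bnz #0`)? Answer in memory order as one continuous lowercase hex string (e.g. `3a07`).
0000

line 0 (bnz): pack op=0x0:5|imm=0:11 = 0x0000; little→ 00 00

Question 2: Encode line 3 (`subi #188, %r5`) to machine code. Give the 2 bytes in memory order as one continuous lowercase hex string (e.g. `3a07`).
bc95

L3: subi op=0x12:5|rd=5:3|imm=188:8 ⇒ 0x95bc ⇒ little bc 95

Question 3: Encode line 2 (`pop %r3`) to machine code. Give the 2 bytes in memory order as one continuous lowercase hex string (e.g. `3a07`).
0053

2. pop fields op=0xa:5|rd=3:3|pad=0:8 → word 5300h → 00 53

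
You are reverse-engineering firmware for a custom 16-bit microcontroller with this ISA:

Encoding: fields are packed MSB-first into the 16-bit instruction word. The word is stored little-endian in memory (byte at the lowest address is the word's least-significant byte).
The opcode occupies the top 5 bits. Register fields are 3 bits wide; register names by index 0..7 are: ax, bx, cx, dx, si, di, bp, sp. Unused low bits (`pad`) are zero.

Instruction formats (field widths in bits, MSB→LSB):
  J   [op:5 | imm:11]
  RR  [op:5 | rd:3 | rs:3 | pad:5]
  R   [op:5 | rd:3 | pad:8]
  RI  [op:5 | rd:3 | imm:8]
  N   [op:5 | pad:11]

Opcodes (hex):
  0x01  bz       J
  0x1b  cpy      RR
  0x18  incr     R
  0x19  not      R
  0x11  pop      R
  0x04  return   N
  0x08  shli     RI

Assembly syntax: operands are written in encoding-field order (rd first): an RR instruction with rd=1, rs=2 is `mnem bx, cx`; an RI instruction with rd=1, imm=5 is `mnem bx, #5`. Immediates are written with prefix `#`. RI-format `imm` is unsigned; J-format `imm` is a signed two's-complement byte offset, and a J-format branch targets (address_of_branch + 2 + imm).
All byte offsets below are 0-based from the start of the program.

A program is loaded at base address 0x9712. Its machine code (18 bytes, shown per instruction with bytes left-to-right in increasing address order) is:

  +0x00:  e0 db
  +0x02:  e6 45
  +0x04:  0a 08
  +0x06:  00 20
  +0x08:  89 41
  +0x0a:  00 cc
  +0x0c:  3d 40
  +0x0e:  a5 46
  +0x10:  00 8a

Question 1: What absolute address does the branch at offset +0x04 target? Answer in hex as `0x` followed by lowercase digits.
0x9722

off 0x04: read 0a 08 as little → 0x080a
  top 5b → 0x1 → bz [J]
  imm@[10:0]=0xa ⇒ #10
  target = base 0x9712 + off 0x04 + 2 + imm 10 = 0x9722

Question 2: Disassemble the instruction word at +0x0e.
shli bp, #165

off 0x0e: read a5 46 as little → 0x46a5
  opcode bits[15:11]=0x8: shli/RI
  [10:8] rd=6 = bp
  [7:0] imm=165 = #165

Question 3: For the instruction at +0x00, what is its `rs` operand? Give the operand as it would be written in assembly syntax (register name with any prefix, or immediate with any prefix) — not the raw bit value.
[00] e0 db → 0xdbe0
  opcode bits[15:11]=0x1b: cpy/RR
  rd: (w>>8)&0x7=0x3 → dx
  rs: (w>>5)&0x7=0x7 → sp

sp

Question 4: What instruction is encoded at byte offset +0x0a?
+0x0a: 00 cc ⇒ word 0xcc00 (little)
  op=0xcc00>>11=0x19 ⇒ not (R)
  rd@[10:8]=0x4 ⇒ si

not si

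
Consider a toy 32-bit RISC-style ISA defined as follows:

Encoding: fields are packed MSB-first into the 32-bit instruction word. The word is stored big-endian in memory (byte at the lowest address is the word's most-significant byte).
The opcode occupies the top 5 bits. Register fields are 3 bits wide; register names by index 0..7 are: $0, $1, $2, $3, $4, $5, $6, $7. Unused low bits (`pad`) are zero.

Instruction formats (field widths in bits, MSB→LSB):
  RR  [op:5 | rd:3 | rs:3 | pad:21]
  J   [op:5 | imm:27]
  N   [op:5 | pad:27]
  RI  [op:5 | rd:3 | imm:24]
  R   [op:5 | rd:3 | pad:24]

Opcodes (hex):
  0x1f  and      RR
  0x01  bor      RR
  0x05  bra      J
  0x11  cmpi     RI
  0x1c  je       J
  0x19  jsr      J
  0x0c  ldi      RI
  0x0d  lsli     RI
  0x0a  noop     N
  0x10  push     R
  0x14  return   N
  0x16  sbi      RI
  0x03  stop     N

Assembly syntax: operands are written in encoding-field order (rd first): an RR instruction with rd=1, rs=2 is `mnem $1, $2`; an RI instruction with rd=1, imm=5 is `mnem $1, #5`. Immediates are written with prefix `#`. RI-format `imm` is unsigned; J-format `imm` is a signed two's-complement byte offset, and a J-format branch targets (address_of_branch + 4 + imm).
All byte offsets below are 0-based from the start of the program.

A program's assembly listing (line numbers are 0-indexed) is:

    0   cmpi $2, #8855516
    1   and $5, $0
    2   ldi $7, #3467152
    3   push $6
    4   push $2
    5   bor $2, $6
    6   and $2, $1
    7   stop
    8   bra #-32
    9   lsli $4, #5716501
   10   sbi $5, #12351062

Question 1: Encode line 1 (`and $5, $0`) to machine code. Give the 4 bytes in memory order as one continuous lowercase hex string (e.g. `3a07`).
fd000000

L1: and op=0x1f:5|rd=5:3|rs=0:3|pad=0:21 ⇒ 0xfd000000 ⇒ big fd 00 00 00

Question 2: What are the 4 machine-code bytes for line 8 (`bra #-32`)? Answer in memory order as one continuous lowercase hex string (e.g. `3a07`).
2fffffe0

8. bra fields op=0x5:5|imm=-32:27 → word 2fffffe0h → 2f ff ff e0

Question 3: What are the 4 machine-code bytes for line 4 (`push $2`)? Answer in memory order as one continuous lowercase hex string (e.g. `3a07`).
82000000

line 4 (push): pack op=0x10:5|rd=2:3|pad=0:24 = 0x82000000; big→ 82 00 00 00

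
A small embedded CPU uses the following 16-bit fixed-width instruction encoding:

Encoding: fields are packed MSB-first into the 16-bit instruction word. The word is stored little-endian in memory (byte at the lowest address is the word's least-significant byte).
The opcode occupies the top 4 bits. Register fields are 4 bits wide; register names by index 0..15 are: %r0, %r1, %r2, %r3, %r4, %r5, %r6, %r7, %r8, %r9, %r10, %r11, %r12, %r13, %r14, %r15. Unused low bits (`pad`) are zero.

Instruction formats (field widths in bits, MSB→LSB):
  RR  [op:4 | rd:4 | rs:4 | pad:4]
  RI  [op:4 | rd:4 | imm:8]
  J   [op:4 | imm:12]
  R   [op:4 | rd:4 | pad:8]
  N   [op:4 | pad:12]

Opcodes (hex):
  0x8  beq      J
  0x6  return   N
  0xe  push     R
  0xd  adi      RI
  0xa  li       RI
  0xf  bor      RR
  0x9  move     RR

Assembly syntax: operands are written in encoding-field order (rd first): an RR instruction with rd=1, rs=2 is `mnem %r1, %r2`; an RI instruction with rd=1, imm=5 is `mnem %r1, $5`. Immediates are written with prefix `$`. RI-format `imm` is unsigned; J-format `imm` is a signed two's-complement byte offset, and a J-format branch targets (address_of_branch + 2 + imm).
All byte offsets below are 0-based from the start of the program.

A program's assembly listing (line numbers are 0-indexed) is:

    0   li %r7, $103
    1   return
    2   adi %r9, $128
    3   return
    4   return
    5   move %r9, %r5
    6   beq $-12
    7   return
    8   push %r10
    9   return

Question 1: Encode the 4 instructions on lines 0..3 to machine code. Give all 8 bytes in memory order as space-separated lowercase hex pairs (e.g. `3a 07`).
67 a7 00 60 80 d9 00 60

line 0 (li): pack op=0xa:4|rd=7:4|imm=103:8 = 0xa767; little→ 67 a7
line 1 (return): pack op=0x6:4|pad=0:12 = 0x6000; little→ 00 60
line 2 (adi): pack op=0xd:4|rd=9:4|imm=128:8 = 0xd980; little→ 80 d9
line 3 (return): pack op=0x6:4|pad=0:12 = 0x6000; little→ 00 60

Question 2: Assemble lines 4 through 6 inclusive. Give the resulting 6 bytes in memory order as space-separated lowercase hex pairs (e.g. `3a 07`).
4. return fields op=0x6:4|pad=0:12 → word 6000h → 00 60
5. move fields op=0x9:4|rd=9:4|rs=5:4|pad=0:4 → word 9950h → 50 99
6. beq fields op=0x8:4|imm=-12:12 → word 8ff4h → f4 8f

00 60 50 99 f4 8f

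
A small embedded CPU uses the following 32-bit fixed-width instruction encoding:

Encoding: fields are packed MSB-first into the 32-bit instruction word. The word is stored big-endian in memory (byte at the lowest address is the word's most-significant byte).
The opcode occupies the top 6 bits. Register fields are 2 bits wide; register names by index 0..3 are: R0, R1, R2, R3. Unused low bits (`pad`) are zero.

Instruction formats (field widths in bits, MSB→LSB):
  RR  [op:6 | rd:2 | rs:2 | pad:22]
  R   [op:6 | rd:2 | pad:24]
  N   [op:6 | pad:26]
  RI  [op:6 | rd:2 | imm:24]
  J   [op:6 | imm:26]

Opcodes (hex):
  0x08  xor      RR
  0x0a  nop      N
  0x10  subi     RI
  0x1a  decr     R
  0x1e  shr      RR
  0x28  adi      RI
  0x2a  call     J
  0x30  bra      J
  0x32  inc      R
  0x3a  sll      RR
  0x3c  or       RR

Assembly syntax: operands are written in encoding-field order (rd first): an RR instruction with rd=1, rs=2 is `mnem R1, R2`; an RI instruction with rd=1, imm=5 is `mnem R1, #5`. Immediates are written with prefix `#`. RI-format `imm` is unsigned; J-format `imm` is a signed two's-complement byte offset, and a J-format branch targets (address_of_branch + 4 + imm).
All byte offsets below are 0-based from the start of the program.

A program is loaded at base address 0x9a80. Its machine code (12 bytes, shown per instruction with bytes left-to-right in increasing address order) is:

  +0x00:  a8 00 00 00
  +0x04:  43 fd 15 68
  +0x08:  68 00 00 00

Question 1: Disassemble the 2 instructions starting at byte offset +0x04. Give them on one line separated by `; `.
+0x04: 43 fd 15 68 ⇒ word 0x43fd1568 (big)
  opcode bits[31:26]=0x10: subi/RI
  rd@[25:24]=0x3 ⇒ R3
  imm@[23:0]=0xfd1568 ⇒ #16586088
+0x08: 68 00 00 00 ⇒ word 0x68000000 (big)
  opcode bits[31:26]=0x1a: decr/R
  rd@[25:24]=0x0 ⇒ R0

subi R3, #16586088; decr R0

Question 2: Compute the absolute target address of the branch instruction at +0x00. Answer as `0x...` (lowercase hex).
off 0x00: read a8 00 00 00 as big → 0xa8000000
  top 6b → 0x2a → call [J]
  [25:0] imm=0 = #0
  target = base 0x9a80 + off 0x00 + 4 + imm 0 = 0x9a84

0x9a84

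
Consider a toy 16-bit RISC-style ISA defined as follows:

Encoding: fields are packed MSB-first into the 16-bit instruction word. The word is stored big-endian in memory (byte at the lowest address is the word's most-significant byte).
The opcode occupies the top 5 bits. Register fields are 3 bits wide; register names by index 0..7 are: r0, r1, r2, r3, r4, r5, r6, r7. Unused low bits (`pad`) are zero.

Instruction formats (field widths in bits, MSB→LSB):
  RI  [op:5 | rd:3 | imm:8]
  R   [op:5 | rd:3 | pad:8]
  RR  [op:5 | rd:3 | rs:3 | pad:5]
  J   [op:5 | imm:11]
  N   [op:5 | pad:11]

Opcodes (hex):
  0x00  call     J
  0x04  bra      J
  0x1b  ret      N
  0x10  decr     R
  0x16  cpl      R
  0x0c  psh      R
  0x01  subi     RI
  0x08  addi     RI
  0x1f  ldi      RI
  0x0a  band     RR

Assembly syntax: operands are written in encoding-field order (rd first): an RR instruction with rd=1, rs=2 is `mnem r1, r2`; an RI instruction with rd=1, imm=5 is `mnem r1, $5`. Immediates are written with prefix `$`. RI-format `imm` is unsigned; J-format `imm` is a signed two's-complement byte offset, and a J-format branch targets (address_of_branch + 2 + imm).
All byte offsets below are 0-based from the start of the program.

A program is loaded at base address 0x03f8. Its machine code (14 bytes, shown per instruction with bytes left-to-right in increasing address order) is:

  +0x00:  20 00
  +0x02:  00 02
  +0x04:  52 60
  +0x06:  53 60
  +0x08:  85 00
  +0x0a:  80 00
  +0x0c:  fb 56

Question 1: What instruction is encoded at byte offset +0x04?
band r2, r3

off 0x04: read 52 60 as big → 0x5260
  op=0x5260>>11=0xa ⇒ band (RR)
  [10:8] rd=2 = r2
  [7:5] rs=3 = r3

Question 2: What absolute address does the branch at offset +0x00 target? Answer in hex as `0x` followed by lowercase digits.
0x03fa

[00] 20 00 → 0x2000
  opcode bits[15:11]=0x4: bra/J
  imm@[10:0]=0x0 ⇒ $0
  target = base 0x03f8 + off 0x00 + 2 + imm 0 = 0x03fa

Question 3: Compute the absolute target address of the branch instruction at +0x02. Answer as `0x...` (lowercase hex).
0x03fe

@+02  big-endian(00 02) = 0x0002
  opcode bits[15:11]=0x0: call/J
  imm@[10:0]=0x2 ⇒ $2
  target = base 0x03f8 + off 0x02 + 2 + imm 2 = 0x03fe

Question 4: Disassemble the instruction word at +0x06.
+0x06: 53 60 ⇒ word 0x5360 (big)
  op=0x5360>>11=0xa ⇒ band (RR)
  [10:8] rd=3 = r3
  [7:5] rs=3 = r3

band r3, r3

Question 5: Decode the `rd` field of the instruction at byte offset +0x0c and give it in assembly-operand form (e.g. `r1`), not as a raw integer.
[0c] fb 56 → 0xfb56
  opcode bits[15:11]=0x1f: ldi/RI
  rd: (w>>8)&0x7=0x3 → r3
  imm: (w>>0)&0xff=0x56 → $86

r3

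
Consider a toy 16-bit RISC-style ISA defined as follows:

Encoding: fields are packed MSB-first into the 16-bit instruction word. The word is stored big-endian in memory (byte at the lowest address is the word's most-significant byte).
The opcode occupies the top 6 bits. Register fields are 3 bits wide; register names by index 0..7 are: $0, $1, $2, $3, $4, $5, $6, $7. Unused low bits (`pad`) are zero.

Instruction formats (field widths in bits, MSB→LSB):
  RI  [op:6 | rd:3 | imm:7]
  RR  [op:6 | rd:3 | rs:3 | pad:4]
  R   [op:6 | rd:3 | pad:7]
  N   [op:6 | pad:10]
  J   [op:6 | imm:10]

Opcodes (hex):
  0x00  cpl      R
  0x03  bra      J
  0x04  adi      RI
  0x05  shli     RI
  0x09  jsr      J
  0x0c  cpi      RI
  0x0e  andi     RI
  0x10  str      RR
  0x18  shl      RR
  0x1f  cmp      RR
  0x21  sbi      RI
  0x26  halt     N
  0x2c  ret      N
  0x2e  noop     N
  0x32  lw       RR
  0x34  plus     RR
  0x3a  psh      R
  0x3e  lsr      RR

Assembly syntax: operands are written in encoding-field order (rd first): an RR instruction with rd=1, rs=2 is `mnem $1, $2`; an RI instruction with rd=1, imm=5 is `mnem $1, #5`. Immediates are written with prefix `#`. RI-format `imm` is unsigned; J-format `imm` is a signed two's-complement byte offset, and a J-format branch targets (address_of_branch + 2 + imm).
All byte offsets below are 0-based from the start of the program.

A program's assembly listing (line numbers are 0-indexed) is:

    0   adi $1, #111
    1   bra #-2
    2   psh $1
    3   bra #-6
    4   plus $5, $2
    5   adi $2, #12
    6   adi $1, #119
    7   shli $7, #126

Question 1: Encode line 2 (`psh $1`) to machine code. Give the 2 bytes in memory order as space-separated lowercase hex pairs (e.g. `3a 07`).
2. psh fields op=0x3a:6|rd=1:3|pad=0:7 → word e880h → e8 80

e8 80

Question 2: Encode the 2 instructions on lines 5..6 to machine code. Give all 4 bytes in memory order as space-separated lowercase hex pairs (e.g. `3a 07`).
L5: adi op=0x4:6|rd=2:3|imm=12:7 ⇒ 0x110c ⇒ big 11 0c
L6: adi op=0x4:6|rd=1:3|imm=119:7 ⇒ 0x10f7 ⇒ big 10 f7

11 0c 10 f7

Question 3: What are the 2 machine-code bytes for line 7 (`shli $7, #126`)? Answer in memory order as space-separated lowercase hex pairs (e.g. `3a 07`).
17 fe

7. shli fields op=0x5:6|rd=7:3|imm=126:7 → word 17feh → 17 fe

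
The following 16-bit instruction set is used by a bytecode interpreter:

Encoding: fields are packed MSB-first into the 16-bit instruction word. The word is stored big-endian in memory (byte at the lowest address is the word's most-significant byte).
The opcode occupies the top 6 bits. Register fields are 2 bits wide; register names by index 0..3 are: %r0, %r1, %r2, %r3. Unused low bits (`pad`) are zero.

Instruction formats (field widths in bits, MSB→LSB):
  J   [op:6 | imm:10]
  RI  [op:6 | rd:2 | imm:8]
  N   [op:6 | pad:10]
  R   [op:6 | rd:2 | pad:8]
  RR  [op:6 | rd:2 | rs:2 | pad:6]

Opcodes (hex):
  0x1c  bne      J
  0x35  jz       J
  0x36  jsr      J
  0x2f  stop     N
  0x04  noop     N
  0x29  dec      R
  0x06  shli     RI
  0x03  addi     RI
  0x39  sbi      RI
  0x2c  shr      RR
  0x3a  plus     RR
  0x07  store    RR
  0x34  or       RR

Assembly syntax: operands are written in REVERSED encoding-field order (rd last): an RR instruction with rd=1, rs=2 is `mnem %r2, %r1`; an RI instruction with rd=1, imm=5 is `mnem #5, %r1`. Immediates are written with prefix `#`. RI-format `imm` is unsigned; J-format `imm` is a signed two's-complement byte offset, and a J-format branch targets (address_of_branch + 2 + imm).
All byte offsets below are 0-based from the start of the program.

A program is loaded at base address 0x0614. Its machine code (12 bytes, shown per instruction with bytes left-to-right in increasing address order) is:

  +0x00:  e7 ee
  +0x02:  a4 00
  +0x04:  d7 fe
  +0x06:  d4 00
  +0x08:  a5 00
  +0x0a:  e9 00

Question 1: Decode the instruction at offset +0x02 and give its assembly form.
+0x02: a4 00 ⇒ word 0xa400 (big)
  top 6b → 0x29 → dec [R]
  [9:8] rd=0 = %r0

dec %r0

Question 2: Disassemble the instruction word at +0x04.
jz #-2

off 0x04: read d7 fe as big → 0xd7fe
  opcode bits[15:10]=0x35: jz/J
  [9:0] imm=1022 (s10→-2) = #-2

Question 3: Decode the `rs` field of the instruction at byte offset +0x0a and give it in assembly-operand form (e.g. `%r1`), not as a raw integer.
+0x0a: e9 00 ⇒ word 0xe900 (big)
  opcode bits[15:10]=0x3a: plus/RR
  rd@[9:8]=0x1 ⇒ %r1
  rs@[7:6]=0x0 ⇒ %r0

%r0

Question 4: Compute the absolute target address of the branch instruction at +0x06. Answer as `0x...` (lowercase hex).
@+06  big-endian(d4 00) = 0xd400
  opcode bits[15:10]=0x35: jz/J
  imm: (w>>0)&0x3ff=0x0 → #0
  target = base 0x0614 + off 0x06 + 2 + imm 0 = 0x061c

0x061c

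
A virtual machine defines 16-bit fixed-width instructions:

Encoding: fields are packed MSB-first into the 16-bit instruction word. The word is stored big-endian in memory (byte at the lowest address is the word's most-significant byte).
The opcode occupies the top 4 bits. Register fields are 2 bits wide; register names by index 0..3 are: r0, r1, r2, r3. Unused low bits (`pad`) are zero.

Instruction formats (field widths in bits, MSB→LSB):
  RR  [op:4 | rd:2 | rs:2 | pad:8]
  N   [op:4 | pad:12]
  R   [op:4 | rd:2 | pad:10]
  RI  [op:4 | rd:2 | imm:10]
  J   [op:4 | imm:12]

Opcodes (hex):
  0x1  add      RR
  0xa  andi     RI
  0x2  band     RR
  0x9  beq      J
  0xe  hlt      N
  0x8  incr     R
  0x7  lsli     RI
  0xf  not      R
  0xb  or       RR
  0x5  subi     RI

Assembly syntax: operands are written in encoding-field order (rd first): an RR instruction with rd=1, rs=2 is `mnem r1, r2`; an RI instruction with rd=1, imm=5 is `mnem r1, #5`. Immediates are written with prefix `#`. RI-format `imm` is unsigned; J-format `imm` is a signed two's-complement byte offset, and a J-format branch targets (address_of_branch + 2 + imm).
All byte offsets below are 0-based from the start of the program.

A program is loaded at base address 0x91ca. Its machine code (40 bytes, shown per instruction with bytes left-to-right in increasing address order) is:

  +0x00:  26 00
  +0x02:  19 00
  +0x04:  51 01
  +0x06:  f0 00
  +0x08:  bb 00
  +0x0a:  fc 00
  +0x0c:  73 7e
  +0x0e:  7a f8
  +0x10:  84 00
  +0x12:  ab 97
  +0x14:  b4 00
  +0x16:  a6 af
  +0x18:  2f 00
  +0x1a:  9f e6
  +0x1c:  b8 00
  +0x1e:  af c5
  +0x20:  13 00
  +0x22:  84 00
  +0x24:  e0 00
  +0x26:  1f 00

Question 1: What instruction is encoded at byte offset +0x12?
[12] ab 97 → 0xab97
  top 4b → 0xa → andi [RI]
  [11:10] rd=2 = r2
  [9:0] imm=919 = #919

andi r2, #919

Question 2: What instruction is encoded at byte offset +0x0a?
@+0a  big-endian(fc 00) = 0xfc00
  top 4b → 0xf → not [R]
  rd: (w>>10)&0x3=0x3 → r3

not r3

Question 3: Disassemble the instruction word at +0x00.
band r1, r2

+0x00: 26 00 ⇒ word 0x2600 (big)
  top 4b → 0x2 → band [RR]
  [11:10] rd=1 = r1
  [9:8] rs=2 = r2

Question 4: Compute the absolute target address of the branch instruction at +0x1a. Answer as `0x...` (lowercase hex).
[1a] 9f e6 → 0x9fe6
  opcode bits[15:12]=0x9: beq/J
  [11:0] imm=4070 (s12→-26) = #-26
  target = base 0x91ca + off 0x1a + 2 + imm -26 = 0x91cc

0x91cc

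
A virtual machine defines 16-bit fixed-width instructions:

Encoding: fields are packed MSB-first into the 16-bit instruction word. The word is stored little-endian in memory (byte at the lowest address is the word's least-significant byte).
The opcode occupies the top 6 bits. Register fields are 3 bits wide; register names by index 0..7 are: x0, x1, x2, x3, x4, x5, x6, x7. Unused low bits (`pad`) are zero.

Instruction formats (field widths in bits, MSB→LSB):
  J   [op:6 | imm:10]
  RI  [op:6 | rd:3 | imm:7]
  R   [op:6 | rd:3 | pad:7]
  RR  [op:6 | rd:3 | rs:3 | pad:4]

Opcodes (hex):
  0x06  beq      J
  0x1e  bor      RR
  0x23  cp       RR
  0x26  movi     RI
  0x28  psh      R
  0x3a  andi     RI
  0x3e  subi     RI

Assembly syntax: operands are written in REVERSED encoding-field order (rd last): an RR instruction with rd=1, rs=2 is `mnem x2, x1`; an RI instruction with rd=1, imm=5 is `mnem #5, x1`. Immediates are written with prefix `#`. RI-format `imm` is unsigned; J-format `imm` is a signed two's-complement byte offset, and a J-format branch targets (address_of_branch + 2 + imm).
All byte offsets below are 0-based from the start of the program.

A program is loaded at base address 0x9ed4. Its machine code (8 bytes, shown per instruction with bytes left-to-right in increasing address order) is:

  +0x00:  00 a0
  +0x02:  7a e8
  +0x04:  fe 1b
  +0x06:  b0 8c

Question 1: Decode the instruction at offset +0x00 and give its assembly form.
off 0x00: read 00 a0 as little → 0xa000
  opcode bits[15:10]=0x28: psh/R
  [9:7] rd=0 = x0

psh x0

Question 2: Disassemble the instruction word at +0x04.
off 0x04: read fe 1b as little → 0x1bfe
  top 6b → 0x6 → beq [J]
  imm@[9:0]=0x3fe (s10→-2) ⇒ #-2

beq #-2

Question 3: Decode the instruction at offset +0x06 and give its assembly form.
+0x06: b0 8c ⇒ word 0x8cb0 (little)
  opcode bits[15:10]=0x23: cp/RR
  rd: (w>>7)&0x7=0x1 → x1
  rs: (w>>4)&0x7=0x3 → x3

cp x3, x1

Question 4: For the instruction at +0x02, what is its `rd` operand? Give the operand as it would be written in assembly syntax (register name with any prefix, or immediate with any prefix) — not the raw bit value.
x0

@+02  little-endian(7a e8) = 0xe87a
  op=0xe87a>>10=0x3a ⇒ andi (RI)
  rd: (w>>7)&0x7=0x0 → x0
  imm: (w>>0)&0x7f=0x7a → #122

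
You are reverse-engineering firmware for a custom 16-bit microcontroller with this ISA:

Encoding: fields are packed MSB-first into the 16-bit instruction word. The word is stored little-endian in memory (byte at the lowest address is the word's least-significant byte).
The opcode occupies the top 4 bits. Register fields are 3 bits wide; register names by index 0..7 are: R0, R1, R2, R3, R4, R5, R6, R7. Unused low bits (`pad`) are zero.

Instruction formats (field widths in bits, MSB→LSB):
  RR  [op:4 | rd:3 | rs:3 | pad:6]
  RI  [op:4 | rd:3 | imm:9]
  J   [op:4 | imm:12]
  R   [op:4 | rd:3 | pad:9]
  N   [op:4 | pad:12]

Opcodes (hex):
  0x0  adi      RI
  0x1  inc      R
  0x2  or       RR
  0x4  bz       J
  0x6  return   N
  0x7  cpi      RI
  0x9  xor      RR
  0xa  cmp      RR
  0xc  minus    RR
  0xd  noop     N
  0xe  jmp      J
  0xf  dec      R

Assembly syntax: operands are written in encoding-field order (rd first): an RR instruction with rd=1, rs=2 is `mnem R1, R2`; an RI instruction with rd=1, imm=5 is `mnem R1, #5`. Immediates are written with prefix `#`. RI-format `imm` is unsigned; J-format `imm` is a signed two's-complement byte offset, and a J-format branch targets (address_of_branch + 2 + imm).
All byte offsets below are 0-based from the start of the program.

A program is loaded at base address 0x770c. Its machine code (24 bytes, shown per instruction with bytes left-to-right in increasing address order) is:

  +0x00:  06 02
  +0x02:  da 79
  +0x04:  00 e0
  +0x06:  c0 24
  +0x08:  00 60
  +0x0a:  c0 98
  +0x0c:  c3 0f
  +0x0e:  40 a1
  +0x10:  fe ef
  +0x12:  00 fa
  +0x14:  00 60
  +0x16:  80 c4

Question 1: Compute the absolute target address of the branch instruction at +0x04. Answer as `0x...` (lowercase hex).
+0x04: 00 e0 ⇒ word 0xe000 (little)
  top 4b → 0xe → jmp [J]
  imm@[11:0]=0x0 ⇒ #0
  target = base 0x770c + off 0x04 + 2 + imm 0 = 0x7712

0x7712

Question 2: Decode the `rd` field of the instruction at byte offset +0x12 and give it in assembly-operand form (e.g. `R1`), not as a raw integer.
R5

off 0x12: read 00 fa as little → 0xfa00
  op=0xfa00>>12=0xf ⇒ dec (R)
  rd@[11:9]=0x5 ⇒ R5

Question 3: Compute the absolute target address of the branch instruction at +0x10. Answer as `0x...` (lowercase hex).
[10] fe ef → 0xeffe
  top 4b → 0xe → jmp [J]
  imm@[11:0]=0xffe (s12→-2) ⇒ #-2
  target = base 0x770c + off 0x10 + 2 + imm -2 = 0x771c

0x771c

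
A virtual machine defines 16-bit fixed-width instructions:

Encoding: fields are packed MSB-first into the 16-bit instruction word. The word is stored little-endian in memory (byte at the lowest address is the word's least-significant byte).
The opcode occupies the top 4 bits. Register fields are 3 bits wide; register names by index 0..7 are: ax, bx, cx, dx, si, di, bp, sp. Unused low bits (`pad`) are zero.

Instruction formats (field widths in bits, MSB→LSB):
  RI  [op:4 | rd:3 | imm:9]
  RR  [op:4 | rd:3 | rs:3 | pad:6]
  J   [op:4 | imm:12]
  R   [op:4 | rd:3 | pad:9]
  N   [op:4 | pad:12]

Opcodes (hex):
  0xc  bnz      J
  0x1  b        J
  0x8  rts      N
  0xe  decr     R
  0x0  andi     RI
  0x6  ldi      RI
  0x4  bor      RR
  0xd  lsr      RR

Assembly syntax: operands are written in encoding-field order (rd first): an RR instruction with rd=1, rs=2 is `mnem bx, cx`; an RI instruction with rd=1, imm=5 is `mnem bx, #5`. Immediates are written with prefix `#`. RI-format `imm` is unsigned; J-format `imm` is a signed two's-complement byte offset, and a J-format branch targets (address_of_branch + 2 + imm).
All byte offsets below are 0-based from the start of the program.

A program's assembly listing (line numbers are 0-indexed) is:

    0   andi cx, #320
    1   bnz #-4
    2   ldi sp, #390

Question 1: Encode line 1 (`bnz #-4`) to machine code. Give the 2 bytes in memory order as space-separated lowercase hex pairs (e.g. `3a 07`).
fc cf

1. bnz fields op=0xc:4|imm=-4:12 → word cffch → fc cf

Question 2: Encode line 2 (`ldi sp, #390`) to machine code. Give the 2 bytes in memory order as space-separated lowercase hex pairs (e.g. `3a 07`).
line 2 (ldi): pack op=0x6:4|rd=7:3|imm=390:9 = 0x6f86; little→ 86 6f

86 6f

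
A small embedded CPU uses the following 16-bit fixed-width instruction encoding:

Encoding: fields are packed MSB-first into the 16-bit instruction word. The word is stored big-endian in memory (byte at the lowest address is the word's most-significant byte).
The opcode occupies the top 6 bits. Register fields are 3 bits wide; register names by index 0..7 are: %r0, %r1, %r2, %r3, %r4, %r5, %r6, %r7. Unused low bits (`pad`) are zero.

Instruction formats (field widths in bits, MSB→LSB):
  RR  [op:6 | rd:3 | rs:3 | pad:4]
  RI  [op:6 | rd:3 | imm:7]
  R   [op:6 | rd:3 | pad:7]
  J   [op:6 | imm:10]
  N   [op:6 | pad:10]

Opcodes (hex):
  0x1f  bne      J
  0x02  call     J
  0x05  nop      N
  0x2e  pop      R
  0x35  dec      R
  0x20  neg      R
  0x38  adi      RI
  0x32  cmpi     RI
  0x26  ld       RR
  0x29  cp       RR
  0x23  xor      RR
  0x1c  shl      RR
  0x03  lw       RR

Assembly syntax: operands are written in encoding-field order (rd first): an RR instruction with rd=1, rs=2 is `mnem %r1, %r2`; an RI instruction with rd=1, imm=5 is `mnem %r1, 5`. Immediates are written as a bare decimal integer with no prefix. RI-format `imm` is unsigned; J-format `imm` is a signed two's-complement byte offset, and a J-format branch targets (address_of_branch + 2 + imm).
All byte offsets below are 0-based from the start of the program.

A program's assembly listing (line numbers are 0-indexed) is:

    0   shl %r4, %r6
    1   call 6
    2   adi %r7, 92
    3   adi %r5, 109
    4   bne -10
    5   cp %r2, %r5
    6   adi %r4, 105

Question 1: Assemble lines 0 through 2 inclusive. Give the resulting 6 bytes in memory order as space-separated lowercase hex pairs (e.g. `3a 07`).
72 60 08 06 e3 dc

line 0 (shl): pack op=0x1c:6|rd=4:3|rs=6:3|pad=0:4 = 0x7260; big→ 72 60
line 1 (call): pack op=0x2:6|imm=6:10 = 0x0806; big→ 08 06
line 2 (adi): pack op=0x38:6|rd=7:3|imm=92:7 = 0xe3dc; big→ e3 dc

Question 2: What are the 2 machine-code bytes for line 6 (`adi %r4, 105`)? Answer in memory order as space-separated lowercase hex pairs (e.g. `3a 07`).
e2 69

6. adi fields op=0x38:6|rd=4:3|imm=105:7 → word e269h → e2 69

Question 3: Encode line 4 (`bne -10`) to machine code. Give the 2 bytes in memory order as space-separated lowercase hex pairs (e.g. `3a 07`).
7f f6

L4: bne op=0x1f:6|imm=-10:10 ⇒ 0x7ff6 ⇒ big 7f f6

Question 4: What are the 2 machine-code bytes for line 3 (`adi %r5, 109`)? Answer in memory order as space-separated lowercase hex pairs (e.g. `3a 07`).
line 3 (adi): pack op=0x38:6|rd=5:3|imm=109:7 = 0xe2ed; big→ e2 ed

e2 ed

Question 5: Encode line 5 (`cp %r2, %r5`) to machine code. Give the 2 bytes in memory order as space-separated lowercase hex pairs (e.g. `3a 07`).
a5 50

5. cp fields op=0x29:6|rd=2:3|rs=5:3|pad=0:4 → word a550h → a5 50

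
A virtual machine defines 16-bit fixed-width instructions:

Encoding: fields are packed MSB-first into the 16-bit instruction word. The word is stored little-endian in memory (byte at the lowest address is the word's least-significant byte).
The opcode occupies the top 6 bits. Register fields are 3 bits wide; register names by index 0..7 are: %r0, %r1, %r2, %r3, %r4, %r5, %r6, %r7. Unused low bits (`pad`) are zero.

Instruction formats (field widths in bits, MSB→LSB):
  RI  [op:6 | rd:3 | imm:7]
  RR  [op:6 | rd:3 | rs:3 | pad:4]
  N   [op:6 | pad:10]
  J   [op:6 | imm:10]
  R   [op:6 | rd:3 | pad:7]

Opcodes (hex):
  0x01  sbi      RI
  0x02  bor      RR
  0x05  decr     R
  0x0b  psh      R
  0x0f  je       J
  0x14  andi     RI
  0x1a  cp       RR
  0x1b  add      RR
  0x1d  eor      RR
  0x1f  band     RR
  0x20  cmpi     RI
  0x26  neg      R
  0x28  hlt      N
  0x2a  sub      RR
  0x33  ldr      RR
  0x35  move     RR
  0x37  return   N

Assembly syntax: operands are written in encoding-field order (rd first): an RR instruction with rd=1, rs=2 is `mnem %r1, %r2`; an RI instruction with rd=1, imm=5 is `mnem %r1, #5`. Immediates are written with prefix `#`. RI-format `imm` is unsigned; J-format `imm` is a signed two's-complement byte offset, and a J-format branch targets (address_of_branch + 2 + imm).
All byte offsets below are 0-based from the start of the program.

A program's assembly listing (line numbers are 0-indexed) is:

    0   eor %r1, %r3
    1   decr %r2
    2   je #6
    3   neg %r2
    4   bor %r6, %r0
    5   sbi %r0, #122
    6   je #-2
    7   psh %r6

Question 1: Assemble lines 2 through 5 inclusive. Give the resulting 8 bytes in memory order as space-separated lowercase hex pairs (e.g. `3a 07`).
06 3c 00 99 00 0b 7a 04

2. je fields op=0xf:6|imm=6:10 → word 3c06h → 06 3c
3. neg fields op=0x26:6|rd=2:3|pad=0:7 → word 9900h → 00 99
4. bor fields op=0x2:6|rd=6:3|rs=0:3|pad=0:4 → word 0b00h → 00 0b
5. sbi fields op=0x1:6|rd=0:3|imm=122:7 → word 047ah → 7a 04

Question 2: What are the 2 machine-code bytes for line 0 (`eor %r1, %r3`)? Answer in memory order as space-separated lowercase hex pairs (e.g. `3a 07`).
line 0 (eor): pack op=0x1d:6|rd=1:3|rs=3:3|pad=0:4 = 0x74b0; little→ b0 74

b0 74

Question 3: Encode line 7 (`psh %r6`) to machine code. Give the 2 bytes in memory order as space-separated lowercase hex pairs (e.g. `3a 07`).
7. psh fields op=0xb:6|rd=6:3|pad=0:7 → word 2f00h → 00 2f

00 2f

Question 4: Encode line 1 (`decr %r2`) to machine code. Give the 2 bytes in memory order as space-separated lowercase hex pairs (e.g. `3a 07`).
L1: decr op=0x5:6|rd=2:3|pad=0:7 ⇒ 0x1500 ⇒ little 00 15

00 15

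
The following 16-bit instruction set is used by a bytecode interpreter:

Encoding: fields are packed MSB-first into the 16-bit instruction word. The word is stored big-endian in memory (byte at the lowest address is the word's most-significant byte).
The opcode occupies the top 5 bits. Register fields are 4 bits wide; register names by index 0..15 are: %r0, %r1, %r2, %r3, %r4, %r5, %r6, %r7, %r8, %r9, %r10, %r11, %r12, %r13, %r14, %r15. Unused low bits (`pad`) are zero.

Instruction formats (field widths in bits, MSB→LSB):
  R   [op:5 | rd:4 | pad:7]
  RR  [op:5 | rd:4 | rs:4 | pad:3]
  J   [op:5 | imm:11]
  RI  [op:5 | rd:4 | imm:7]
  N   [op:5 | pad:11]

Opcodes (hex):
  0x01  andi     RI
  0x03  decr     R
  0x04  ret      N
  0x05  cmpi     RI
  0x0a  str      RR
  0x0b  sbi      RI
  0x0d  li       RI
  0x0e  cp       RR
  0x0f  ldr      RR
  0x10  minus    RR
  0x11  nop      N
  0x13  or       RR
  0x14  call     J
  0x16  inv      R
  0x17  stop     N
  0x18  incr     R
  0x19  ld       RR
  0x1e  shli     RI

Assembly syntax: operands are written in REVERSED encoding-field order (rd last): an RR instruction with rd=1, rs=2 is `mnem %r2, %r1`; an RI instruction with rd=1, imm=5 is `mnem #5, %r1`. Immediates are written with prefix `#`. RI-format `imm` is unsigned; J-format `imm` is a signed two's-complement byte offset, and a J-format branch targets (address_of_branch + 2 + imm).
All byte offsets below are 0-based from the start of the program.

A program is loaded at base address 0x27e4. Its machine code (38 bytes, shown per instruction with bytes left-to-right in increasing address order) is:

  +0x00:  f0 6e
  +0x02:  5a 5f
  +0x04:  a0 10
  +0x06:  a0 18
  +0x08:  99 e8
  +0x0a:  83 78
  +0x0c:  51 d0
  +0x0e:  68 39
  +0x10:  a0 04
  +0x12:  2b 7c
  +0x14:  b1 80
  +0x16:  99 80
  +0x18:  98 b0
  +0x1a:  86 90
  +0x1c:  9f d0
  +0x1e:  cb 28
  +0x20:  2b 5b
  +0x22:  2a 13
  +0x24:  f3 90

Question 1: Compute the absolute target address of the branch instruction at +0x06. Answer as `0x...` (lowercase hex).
[06] a0 18 → 0xa018
  opcode bits[15:11]=0x14: call/J
  imm: (w>>0)&0x7ff=0x18 → #24
  target = base 0x27e4 + off 0x06 + 2 + imm 24 = 0x2804

0x2804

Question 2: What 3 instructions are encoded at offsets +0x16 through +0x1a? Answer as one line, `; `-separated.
[16] 99 80 → 0x9980
  op=0x9980>>11=0x13 ⇒ or (RR)
  [10:7] rd=3 = %r3
  [6:3] rs=0 = %r0
[18] 98 b0 → 0x98b0
  op=0x98b0>>11=0x13 ⇒ or (RR)
  [10:7] rd=1 = %r1
  [6:3] rs=6 = %r6
[1a] 86 90 → 0x8690
  op=0x8690>>11=0x10 ⇒ minus (RR)
  [10:7] rd=13 = %r13
  [6:3] rs=2 = %r2

or %r0, %r3; or %r6, %r1; minus %r2, %r13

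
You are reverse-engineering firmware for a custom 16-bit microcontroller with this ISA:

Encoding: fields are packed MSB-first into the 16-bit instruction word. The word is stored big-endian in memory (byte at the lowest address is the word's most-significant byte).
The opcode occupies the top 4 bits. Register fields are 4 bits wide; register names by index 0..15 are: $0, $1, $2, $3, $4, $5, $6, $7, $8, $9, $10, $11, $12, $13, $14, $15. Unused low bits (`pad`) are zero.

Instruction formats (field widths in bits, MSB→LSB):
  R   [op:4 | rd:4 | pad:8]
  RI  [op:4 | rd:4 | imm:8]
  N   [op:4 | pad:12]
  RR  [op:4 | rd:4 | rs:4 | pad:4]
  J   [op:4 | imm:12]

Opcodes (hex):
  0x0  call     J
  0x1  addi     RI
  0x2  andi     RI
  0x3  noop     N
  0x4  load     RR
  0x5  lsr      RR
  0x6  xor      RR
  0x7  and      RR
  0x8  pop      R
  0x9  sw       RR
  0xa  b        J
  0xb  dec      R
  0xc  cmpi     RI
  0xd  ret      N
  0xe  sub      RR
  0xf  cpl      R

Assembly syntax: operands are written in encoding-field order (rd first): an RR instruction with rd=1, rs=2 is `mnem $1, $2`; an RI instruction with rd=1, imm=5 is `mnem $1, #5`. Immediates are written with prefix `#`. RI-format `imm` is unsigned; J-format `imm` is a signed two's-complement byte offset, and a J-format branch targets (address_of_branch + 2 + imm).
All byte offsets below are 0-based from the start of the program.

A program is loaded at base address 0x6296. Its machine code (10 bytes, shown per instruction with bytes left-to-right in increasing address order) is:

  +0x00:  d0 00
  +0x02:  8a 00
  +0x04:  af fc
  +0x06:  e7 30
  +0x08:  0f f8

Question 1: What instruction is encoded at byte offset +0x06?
@+06  big-endian(e7 30) = 0xe730
  op=0xe730>>12=0xe ⇒ sub (RR)
  rd: (w>>8)&0xf=0x7 → $7
  rs: (w>>4)&0xf=0x3 → $3

sub $7, $3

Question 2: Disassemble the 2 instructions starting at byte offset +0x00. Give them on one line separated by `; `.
[00] d0 00 → 0xd000
  opcode bits[15:12]=0xd: ret/N
[02] 8a 00 → 0x8a00
  opcode bits[15:12]=0x8: pop/R
  [11:8] rd=10 = $10

ret; pop $10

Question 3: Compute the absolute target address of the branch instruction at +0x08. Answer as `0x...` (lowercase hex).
[08] 0f f8 → 0x0ff8
  top 4b → 0x0 → call [J]
  imm@[11:0]=0xff8 (s12→-8) ⇒ #-8
  target = base 0x6296 + off 0x08 + 2 + imm -8 = 0x6298

0x6298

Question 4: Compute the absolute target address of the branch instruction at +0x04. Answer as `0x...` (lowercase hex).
0x6298

@+04  big-endian(af fc) = 0xaffc
  opcode bits[15:12]=0xa: b/J
  imm@[11:0]=0xffc (s12→-4) ⇒ #-4
  target = base 0x6296 + off 0x04 + 2 + imm -4 = 0x6298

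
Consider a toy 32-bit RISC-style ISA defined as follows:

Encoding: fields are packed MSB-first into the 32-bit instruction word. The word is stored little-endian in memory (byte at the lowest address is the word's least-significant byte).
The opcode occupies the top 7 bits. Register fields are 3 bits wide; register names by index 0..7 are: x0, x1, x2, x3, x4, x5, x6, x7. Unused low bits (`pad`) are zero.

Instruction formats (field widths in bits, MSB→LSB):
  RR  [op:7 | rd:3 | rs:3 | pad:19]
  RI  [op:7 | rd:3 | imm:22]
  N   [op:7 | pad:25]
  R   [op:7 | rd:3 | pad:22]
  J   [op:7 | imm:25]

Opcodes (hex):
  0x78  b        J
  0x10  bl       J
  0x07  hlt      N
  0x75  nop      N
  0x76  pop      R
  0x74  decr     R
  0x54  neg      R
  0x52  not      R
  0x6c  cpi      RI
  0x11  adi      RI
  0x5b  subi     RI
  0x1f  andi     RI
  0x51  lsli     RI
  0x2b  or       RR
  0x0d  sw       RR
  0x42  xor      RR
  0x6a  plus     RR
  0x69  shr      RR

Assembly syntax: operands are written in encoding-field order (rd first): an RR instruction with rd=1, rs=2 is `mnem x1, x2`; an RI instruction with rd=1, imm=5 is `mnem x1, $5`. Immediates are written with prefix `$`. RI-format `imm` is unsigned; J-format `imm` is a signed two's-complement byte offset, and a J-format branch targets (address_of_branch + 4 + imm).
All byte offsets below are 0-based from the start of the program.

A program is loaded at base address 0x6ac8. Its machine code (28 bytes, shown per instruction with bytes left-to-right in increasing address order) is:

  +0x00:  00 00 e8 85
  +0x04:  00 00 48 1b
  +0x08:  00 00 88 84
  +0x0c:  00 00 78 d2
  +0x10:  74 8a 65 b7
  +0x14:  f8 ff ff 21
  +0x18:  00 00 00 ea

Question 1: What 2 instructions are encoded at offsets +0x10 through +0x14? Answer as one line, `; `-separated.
+0x10: 74 8a 65 b7 ⇒ word 0xb7658a74 (little)
  opcode bits[31:25]=0x5b: subi/RI
  rd@[24:22]=0x5 ⇒ x5
  imm@[21:0]=0x258a74 ⇒ $2460276
+0x14: f8 ff ff 21 ⇒ word 0x21fffff8 (little)
  opcode bits[31:25]=0x10: bl/J
  imm@[24:0]=0x1fffff8 (s25→-8) ⇒ $-8

subi x5, $2460276; bl $-8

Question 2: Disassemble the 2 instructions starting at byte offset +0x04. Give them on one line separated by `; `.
sw x5, x1; xor x2, x1

off 0x04: read 00 00 48 1b as little → 0x1b480000
  top 7b → 0xd → sw [RR]
  rd: (w>>22)&0x7=0x5 → x5
  rs: (w>>19)&0x7=0x1 → x1
off 0x08: read 00 00 88 84 as little → 0x84880000
  top 7b → 0x42 → xor [RR]
  rd: (w>>22)&0x7=0x2 → x2
  rs: (w>>19)&0x7=0x1 → x1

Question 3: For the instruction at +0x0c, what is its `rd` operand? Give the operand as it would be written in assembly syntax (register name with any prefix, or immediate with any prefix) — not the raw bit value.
[0c] 00 00 78 d2 → 0xd2780000
  opcode bits[31:25]=0x69: shr/RR
  rd@[24:22]=0x1 ⇒ x1
  rs@[21:19]=0x7 ⇒ x7

x1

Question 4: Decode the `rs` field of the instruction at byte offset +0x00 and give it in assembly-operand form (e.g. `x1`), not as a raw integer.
x5

@+00  little-endian(00 00 e8 85) = 0x85e80000
  op=0x85e80000>>25=0x42 ⇒ xor (RR)
  rd: (w>>22)&0x7=0x7 → x7
  rs: (w>>19)&0x7=0x5 → x5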